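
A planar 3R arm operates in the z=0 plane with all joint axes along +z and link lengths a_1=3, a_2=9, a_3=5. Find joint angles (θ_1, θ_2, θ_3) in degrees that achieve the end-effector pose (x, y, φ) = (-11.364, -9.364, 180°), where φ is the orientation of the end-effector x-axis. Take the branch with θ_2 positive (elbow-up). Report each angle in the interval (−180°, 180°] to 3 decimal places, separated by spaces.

-158.400 44.998 -66.598

wrist centre = target − a_3·(cos φ, sin φ) = (-6.3640, -9.3640)
cos θ_2 = (128.1850−3²−9²)/(2·3·9) = 0.7071; θ_2 = 44.9982° (elbow-up)
β = atan2(-9.3640,-6.3640) = -124.2010°; ψ = atan2(6.3638,9.3642) = 34.1995°
θ_1 = β − ψ = -158.4005°
θ_3 = φ − θ_1 − θ_2 = -66.5977° (wrapped to (-180°,180°])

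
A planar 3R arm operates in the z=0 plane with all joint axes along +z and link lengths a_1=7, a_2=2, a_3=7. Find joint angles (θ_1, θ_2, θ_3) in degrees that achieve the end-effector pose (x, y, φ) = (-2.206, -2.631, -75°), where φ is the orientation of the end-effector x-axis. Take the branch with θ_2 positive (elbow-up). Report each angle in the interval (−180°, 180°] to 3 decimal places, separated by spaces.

119.999 134.994 30.007

wrist centre = target − a_3·(cos φ, sin φ) = (-4.0177, 4.1305)
cos θ_2 = (33.2031−7²−2²)/(2·7·2) = -0.7070; θ_2 = 134.9941° (elbow-up)
β = atan2(4.1305,-4.0177) = 134.2072°; ψ = atan2(1.4144,5.5859) = 14.2087°
θ_1 = β − ψ = 119.9986°
θ_3 = φ − θ_1 − θ_2 = 30.0074° (wrapped to (-180°,180°])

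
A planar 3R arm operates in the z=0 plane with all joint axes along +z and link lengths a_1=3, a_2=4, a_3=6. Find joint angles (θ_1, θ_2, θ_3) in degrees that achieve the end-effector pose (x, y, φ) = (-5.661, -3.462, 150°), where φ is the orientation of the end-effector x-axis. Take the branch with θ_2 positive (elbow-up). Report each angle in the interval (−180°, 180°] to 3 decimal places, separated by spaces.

wrist centre = target − a_3·(cos φ, sin φ) = (-0.4648, -6.4620)
cos θ_2 = (41.9735−3²−4²)/(2·3·4) = 0.7072; θ_2 = 44.9900° (elbow-up)
β = atan2(-6.4620,-0.4648) = -94.1145°; ψ = atan2(2.8279,5.8289) = 25.8806°
θ_1 = β − ψ = -119.9951°
θ_3 = φ − θ_1 − θ_2 = -134.9949° (wrapped to (-180°,180°])

-119.995 44.990 -134.995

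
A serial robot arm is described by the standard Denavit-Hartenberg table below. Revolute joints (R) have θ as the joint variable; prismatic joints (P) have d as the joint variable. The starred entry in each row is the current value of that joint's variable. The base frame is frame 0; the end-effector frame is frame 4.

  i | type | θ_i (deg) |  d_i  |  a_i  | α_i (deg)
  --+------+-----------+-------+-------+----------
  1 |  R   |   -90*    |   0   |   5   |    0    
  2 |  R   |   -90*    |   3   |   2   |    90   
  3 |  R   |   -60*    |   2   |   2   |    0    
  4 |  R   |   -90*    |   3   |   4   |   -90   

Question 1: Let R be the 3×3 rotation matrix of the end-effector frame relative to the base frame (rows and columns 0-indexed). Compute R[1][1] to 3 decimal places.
End-effector y-axis (col 1 of R) = (0.0000,-1.0000,-0.0000)
R[1][1] = -1.0000

-1.000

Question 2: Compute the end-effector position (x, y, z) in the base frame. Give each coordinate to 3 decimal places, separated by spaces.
after link 1: o_1 = (0.0000, -5.0000, 0.0000)
after link 2: o_2 = (-2.0000, -5.0000, 3.0000)
after link 3: o_3 = (-3.0000, -3.0000, 1.2679)
after link 4: o_4 = (0.4641, 0.0000, -0.7321)

0.464 0.000 -0.732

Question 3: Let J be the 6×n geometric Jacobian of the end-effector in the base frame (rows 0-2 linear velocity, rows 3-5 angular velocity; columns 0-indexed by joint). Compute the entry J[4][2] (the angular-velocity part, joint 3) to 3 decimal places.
1.000

axis z_2 = (-0.0000,1.0000,0.0000); lever o_n−o_2 = (2.4641,5.0000,-3.7321)
cross product → J_v[:, 2] = (-3.7321,-0.0000,-2.4641)
J_ω[:, 2] = z_2
entry J[4][2] = 1.0000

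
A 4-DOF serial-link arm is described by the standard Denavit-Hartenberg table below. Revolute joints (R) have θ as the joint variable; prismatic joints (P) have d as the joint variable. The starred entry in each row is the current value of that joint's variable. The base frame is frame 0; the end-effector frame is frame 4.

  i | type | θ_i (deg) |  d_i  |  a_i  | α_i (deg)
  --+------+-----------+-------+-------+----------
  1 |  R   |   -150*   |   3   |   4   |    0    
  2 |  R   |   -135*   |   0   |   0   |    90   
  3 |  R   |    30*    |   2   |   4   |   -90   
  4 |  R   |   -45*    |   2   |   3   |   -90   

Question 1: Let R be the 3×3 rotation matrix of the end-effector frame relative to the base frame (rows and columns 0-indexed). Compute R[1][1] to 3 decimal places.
0.483

End-effector y-axis (col 1 of R) = (0.1294,0.4830,-0.8660)
R[1][1] = 0.4830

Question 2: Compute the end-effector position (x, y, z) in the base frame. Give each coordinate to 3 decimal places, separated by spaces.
1.630 1.088 7.793

after link 1: o_1 = (-3.4641, -2.0000, 3.0000)
after link 2: o_2 = (-3.4641, -2.0000, 3.0000)
after link 3: o_3 = (-0.6357, 0.8284, 5.0000)
after link 4: o_4 = (1.6300, 1.0880, 7.7927)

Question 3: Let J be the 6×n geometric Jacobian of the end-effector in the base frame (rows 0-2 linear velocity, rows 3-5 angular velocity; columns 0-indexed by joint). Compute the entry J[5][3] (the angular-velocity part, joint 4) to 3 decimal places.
axis z_3 = (-0.1294,-0.4830,0.8660); lever o_n−o_3 = (2.2657,0.2596,2.7927)
cross product → J_v[:, 3] = (-1.5736,2.3236,1.0607)
J_ω[:, 3] = z_3
entry J[5][3] = 0.8660

0.866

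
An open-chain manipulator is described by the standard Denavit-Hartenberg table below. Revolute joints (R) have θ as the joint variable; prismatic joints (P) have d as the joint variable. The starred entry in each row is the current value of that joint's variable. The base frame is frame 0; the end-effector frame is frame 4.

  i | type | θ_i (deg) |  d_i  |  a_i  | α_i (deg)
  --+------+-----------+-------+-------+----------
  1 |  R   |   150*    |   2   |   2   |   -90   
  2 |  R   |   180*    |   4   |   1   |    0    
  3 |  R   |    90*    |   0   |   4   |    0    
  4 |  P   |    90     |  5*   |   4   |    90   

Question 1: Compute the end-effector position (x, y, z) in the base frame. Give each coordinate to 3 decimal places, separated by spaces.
-8.830 -5.294 6.000

after link 1: o_1 = (-1.7321, 1.0000, 2.0000)
after link 2: o_2 = (-2.8660, -2.9641, 2.0000)
after link 3: o_3 = (-2.8660, -2.9641, 6.0000)
after link 4: o_4 = (-8.8301, -5.2942, 6.0000)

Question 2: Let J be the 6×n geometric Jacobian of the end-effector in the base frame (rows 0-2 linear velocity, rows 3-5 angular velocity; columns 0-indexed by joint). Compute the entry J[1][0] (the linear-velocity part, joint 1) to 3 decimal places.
-8.830

axis z_0 = ẑ; lever o_n−o_0 = (-8.8301,-5.2942,6.0000)
cross product → J_v[:, 0] = (5.2942,-8.8301,0.0000)
J_ω[:, 0] = z_0
entry J[1][0] = -8.8301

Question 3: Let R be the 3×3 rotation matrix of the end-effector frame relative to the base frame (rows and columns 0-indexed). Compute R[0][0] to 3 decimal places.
End-effector x-axis (col 0 of R) = (-0.8660,0.5000,0.0000)
R[0][0] = -0.8660

-0.866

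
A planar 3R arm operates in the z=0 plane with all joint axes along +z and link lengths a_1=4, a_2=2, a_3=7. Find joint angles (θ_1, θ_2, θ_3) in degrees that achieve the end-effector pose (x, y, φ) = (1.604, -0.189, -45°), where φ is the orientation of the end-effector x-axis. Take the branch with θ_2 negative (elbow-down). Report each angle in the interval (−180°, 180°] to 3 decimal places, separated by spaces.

wrist centre = target − a_3·(cos φ, sin φ) = (-3.3457, 4.7607)
cos θ_2 = (33.8587−4²−2²)/(2·4·2) = 0.8662; θ_2 = -29.9833° (elbow-down)
β = atan2(4.7607,-3.3457) = 125.0987°; ψ = atan2(-0.9995,5.7323) = -9.8907°
θ_1 = β − ψ = 134.9894°
θ_3 = φ − θ_1 − θ_2 = -150.0061° (wrapped to (-180°,180°])

134.989 -29.983 -150.006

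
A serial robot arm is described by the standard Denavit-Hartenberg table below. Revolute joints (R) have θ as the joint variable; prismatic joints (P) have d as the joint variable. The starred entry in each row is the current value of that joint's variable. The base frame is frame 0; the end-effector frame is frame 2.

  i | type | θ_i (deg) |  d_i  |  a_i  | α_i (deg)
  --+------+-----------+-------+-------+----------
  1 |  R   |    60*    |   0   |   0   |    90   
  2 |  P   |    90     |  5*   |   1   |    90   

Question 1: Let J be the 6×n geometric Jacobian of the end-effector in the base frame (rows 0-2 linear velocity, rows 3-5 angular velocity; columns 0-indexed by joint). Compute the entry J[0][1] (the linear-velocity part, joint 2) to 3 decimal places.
prismatic axis z_1 = (0.8660,-0.5000,0.0000)
J_v[:, 1] = z_1; J_ω[:, 1] = (0,0,0)
entry J[0][1] = 0.8660

0.866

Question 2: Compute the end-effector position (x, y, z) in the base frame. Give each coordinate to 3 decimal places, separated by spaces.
4.330 -2.500 1.000

after link 1: o_1 = (0.0000, 0.0000, 0.0000)
after link 2: o_2 = (4.3301, -2.5000, 1.0000)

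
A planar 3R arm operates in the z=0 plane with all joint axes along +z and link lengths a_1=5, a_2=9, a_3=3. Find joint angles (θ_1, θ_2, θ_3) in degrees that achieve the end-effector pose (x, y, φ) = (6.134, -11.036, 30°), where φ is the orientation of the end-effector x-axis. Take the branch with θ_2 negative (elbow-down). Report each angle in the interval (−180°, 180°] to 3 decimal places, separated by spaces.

-45.008 -44.987 119.995

wrist centre = target − a_3·(cos φ, sin φ) = (3.5359, -12.5360)
cos θ_2 = (169.6541−5²−9²)/(2·5·9) = 0.7073; θ_2 = -44.9870° (elbow-down)
β = atan2(-12.5360,3.5359) = -74.2483°; ψ = atan2(-6.3625,11.3654) = -29.2407°
θ_1 = β − ψ = -45.0076°
θ_3 = φ − θ_1 − θ_2 = 119.9946° (wrapped to (-180°,180°])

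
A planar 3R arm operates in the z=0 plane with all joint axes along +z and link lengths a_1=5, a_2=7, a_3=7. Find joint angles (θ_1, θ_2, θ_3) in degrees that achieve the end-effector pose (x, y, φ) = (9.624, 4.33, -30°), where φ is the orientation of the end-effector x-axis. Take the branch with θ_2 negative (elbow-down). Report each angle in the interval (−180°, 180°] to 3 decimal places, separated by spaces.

wrist centre = target − a_3·(cos φ, sin φ) = (3.5618, 7.8300)
cos θ_2 = (73.9955−5²−7²)/(2·5·7) = -0.0001; θ_2 = -90.0037° (elbow-down)
β = atan2(7.8300,3.5618) = 65.5395°; ψ = atan2(-7.0000,4.9995) = -54.4648°
θ_1 = β − ψ = 120.0043°
θ_3 = φ − θ_1 − θ_2 = -60.0006° (wrapped to (-180°,180°])

120.004 -90.004 -60.001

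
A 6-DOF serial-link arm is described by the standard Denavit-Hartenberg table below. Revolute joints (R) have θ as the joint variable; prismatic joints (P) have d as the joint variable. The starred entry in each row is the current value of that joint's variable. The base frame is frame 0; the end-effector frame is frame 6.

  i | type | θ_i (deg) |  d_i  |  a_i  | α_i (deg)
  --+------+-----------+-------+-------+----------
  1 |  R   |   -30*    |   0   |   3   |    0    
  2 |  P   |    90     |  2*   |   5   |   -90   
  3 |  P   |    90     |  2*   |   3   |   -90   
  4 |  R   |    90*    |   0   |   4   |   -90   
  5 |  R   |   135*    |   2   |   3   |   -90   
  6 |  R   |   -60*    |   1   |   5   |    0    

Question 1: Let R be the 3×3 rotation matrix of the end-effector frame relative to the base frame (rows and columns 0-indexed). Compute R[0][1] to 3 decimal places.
End-effector y-axis (col 1 of R) = (-0.2241,0.8365,-0.5000)
R[0][1] = -0.2241

-0.224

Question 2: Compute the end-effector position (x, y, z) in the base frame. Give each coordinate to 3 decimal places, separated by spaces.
4.441 6.884 5.330

after link 1: o_1 = (2.5981, -1.5000, 0.0000)
after link 2: o_2 = (5.0981, 2.8301, 2.0000)
after link 3: o_3 = (3.3660, 3.8301, -1.0000)
after link 4: o_4 = (6.8301, 1.8301, -1.0000)
after link 5: o_5 = (6.0537, 4.7279, 1.0000)
after link 6: o_6 = (4.4407, 6.8839, 5.3301)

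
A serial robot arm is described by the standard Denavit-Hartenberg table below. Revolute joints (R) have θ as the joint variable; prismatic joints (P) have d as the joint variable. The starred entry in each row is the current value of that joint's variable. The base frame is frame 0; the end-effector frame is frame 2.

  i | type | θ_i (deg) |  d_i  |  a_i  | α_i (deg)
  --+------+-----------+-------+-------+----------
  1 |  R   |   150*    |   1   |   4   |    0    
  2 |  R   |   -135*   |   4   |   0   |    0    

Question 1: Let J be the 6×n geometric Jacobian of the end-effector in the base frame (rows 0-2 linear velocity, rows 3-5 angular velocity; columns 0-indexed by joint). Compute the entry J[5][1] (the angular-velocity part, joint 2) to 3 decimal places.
1.000

axis z_1 = (0.0000,0.0000,1.0000); lever o_n−o_1 = (0.0000,0.0000,4.0000)
cross product → J_v[:, 1] = (0.0000,0.0000,0.0000)
J_ω[:, 1] = z_1
entry J[5][1] = 1.0000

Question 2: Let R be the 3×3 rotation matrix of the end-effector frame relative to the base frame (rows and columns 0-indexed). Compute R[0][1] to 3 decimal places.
End-effector y-axis (col 1 of R) = (-0.2588,0.9659,0.0000)
R[0][1] = -0.2588

-0.259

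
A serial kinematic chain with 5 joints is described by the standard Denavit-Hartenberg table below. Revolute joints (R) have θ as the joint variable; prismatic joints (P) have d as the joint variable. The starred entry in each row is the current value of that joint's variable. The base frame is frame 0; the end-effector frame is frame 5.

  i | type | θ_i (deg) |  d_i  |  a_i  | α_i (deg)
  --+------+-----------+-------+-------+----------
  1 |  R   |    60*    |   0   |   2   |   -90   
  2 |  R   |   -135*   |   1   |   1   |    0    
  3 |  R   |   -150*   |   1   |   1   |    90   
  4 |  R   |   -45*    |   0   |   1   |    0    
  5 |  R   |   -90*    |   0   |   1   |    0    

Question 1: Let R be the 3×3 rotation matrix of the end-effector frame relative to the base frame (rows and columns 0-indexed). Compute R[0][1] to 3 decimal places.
0.704

End-effector y-axis (col 1 of R) = (0.7039,-0.1951,-0.6830)
R[0][1] = 0.7039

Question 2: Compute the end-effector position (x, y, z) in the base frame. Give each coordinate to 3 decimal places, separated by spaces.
0.269 1.637 -0.259

after link 1: o_1 = (1.0000, 1.7321, 0.0000)
after link 2: o_2 = (-0.2196, 1.6197, 0.7071)
after link 3: o_3 = (-0.9562, 2.3438, -0.2588)
after link 4: o_4 = (-0.2523, 2.1488, -0.9418)
after link 5: o_5 = (0.2686, 1.6367, -0.2588)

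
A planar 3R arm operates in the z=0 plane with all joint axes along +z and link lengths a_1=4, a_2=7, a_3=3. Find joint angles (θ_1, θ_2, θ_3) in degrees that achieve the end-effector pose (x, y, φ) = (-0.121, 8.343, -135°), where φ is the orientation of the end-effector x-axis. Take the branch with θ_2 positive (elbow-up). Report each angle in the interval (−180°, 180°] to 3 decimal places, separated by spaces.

60.006 29.988 135.006

wrist centre = target − a_3·(cos φ, sin φ) = (2.0003, 10.4643)
cos θ_2 = (113.5033−4²−7²)/(2·4·7) = 0.8661; θ_2 = 29.9880° (elbow-up)
β = atan2(10.4643,2.0003) = 79.1781°; ψ = atan2(3.4987,10.0629) = 19.1718°
θ_1 = β − ψ = 60.0063°
θ_3 = φ − θ_1 − θ_2 = 135.0057° (wrapped to (-180°,180°])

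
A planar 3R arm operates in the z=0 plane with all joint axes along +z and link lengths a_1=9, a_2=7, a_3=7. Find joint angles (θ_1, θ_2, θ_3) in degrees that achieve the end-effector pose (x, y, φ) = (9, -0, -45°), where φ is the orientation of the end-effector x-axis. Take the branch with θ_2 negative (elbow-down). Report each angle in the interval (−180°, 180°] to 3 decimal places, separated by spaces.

wrist centre = target − a_3·(cos φ, sin φ) = (4.0503, 4.9497)
cos θ_2 = (40.9045−9²−7²)/(2·9·7) = -0.7071; θ_2 = -135.0000° (elbow-down)
β = atan2(4.9497,4.0503) = 50.7074°; ψ = atan2(-4.9497,4.0503) = -50.7074°
θ_1 = β − ψ = 101.4148°
θ_3 = φ − θ_1 − θ_2 = -11.4148° (wrapped to (-180°,180°])

101.415 -135.000 -11.415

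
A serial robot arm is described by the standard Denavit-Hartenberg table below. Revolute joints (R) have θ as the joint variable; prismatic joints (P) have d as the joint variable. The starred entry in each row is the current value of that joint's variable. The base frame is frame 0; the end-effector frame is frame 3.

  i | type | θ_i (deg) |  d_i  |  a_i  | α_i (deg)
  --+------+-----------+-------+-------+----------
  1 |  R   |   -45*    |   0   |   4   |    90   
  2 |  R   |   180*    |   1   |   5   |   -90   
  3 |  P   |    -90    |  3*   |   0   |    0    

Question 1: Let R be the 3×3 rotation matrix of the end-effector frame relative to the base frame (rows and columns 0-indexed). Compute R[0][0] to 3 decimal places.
-0.707

End-effector x-axis (col 0 of R) = (-0.7071,-0.7071,0.0000)
R[0][0] = -0.7071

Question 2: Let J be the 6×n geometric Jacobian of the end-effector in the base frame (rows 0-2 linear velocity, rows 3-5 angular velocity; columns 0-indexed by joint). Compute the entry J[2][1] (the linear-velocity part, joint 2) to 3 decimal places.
-5.000

axis z_1 = (-0.7071,-0.7071,0.0000); lever o_n−o_1 = (-4.2426,2.8284,-3.0000)
cross product → J_v[:, 1] = (2.1213,-2.1213,-5.0000)
J_ω[:, 1] = z_1
entry J[2][1] = -5.0000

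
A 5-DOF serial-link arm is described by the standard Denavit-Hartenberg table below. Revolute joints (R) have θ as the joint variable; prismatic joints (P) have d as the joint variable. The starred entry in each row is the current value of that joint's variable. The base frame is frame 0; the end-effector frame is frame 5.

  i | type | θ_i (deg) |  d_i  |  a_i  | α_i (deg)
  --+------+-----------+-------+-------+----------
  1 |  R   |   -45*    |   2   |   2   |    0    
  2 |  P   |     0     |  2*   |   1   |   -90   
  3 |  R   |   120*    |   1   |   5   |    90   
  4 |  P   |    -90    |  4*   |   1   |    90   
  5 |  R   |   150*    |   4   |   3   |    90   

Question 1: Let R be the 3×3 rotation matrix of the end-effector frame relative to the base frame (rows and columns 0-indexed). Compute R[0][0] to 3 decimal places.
End-effector x-axis (col 0 of R) = (0.9186,0.3062,-0.2500)
R[0][0] = 0.9186

0.919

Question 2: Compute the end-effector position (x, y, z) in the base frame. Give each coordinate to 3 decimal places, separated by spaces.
6.973 -3.299 0.384

after link 1: o_1 = (1.4142, -1.4142, 2.0000)
after link 2: o_2 = (2.1213, -2.1213, 4.0000)
after link 3: o_3 = (1.0607, 0.3536, -0.3301)
after link 4: o_4 = (2.8030, -2.8030, -2.3301)
after link 5: o_5 = (6.9729, -3.2987, 0.3840)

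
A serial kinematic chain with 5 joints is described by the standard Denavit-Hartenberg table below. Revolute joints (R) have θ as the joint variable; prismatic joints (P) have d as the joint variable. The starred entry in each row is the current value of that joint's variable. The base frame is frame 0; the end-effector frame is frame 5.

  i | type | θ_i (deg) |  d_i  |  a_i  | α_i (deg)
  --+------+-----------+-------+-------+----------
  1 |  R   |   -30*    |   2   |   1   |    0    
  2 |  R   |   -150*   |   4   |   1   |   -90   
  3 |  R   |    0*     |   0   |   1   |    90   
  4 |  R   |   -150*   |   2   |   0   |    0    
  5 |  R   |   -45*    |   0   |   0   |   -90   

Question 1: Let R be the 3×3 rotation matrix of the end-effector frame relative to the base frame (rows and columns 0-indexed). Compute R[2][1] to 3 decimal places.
End-effector y-axis (col 1 of R) = (0.0000,0.0000,-1.0000)
R[2][1] = -1.0000

-1.000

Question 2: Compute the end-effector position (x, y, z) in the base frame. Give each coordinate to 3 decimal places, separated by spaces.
after link 1: o_1 = (0.8660, -0.5000, 2.0000)
after link 2: o_2 = (-0.1340, -0.5000, 6.0000)
after link 3: o_3 = (-1.1340, -0.5000, 6.0000)
after link 4: o_4 = (-1.1340, -0.5000, 8.0000)
after link 5: o_5 = (-1.1340, -0.5000, 8.0000)

-1.134 -0.500 8.000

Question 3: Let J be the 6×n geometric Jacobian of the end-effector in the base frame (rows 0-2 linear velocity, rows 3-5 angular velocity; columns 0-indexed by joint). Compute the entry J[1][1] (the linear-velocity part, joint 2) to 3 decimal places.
axis z_1 = (0.0000,0.0000,1.0000); lever o_n−o_1 = (-2.0000,0.0000,6.0000)
cross product → J_v[:, 1] = (0.0000,-2.0000,0.0000)
J_ω[:, 1] = z_1
entry J[1][1] = -2.0000

-2.000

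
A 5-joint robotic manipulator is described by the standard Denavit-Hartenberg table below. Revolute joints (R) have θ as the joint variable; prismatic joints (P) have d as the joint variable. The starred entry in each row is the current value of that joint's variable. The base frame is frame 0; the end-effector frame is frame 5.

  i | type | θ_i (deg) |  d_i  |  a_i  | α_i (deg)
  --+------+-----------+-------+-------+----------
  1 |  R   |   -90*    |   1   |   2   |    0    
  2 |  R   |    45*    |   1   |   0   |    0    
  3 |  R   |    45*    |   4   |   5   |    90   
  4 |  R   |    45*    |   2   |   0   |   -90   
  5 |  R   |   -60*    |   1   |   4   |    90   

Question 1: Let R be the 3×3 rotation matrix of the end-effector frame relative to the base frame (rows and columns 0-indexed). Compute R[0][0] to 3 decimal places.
End-effector x-axis (col 0 of R) = (0.3536,-0.8660,0.3536)
R[0][0] = 0.3536

0.354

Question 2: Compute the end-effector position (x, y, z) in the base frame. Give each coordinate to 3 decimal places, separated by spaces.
after link 1: o_1 = (0.0000, -2.0000, 1.0000)
after link 2: o_2 = (0.0000, -2.0000, 2.0000)
after link 3: o_3 = (5.0000, -2.0000, 6.0000)
after link 4: o_4 = (5.0000, -4.0000, 6.0000)
after link 5: o_5 = (5.7071, -7.4641, 8.1213)

5.707 -7.464 8.121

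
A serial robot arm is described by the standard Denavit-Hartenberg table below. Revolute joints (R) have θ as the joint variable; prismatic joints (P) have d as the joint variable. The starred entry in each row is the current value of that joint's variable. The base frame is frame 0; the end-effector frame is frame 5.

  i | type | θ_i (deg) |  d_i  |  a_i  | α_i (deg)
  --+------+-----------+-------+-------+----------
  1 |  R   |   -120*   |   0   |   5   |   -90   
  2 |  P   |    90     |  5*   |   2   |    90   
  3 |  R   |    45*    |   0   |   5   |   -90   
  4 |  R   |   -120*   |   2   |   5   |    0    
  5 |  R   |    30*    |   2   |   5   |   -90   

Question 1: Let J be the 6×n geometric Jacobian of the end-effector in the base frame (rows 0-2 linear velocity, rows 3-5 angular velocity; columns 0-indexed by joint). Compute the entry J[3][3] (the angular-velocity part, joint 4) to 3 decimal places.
axis z_3 = (0.6124,-0.3536,0.7071); lever o_n−o_3 = (-3.7465,-8.6105,4.5962)
cross product → J_v[:, 3] = (4.4635,-5.4638,-6.5974)
J_ω[:, 3] = z_3
entry J[3][3] = 0.6124

0.612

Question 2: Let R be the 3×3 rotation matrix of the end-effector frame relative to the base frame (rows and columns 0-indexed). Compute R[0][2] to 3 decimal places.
0.612

End-effector z-axis (col 2 of R) = (0.6124,-0.3536,-0.7071)
R[0][2] = 0.6124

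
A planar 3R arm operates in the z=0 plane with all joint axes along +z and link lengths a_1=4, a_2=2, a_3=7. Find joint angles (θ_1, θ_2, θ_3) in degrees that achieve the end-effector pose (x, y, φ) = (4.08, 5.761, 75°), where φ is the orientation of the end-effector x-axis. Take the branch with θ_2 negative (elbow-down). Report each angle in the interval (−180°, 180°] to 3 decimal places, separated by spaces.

0.001 -149.983 -135.018

wrist centre = target − a_3·(cos φ, sin φ) = (2.2683, -1.0005)
cos θ_2 = (6.1460−4²−2²)/(2·4·2) = -0.8659; θ_2 = -149.9828° (elbow-down)
β = atan2(-1.0005,2.2683) = -23.8012°; ψ = atan2(-1.0005,2.2682) = -23.8022°
θ_1 = β − ψ = 0.0010°
θ_3 = φ − θ_1 − θ_2 = -135.0182° (wrapped to (-180°,180°])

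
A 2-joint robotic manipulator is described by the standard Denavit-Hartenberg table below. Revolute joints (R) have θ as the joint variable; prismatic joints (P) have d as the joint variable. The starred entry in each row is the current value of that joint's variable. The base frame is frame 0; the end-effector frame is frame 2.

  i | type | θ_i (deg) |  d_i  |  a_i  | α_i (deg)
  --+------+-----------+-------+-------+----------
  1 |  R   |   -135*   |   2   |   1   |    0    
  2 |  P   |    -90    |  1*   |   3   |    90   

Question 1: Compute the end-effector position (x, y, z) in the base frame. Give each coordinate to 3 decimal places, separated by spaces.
after link 1: o_1 = (-0.7071, -0.7071, 2.0000)
after link 2: o_2 = (-2.8284, 1.4142, 3.0000)

-2.828 1.414 3.000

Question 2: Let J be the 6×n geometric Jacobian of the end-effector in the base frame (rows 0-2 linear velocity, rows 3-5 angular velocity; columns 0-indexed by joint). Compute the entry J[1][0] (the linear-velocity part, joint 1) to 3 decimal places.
-2.828

axis z_0 = ẑ; lever o_n−o_0 = (-2.8284,1.4142,3.0000)
cross product → J_v[:, 0] = (-1.4142,-2.8284,0.0000)
J_ω[:, 0] = z_0
entry J[1][0] = -2.8284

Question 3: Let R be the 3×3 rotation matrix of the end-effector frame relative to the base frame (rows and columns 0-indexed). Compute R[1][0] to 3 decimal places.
0.707

End-effector x-axis (col 0 of R) = (-0.7071,0.7071,0.0000)
R[1][0] = 0.7071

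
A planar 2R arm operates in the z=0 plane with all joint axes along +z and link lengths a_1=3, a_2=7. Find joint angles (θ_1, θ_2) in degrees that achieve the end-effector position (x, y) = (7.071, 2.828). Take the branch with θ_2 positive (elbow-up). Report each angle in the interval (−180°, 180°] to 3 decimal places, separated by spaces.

cos θ_2 = (57.9966−3²−7²)/(2·3·7) = -0.0001; θ_2 = 90.0046° (elbow-up)
β = atan2(2.8280,7.0710) = 21.7986°; ψ = atan2(7.0000,2.9994) = 66.8053°
θ_1 = β − ψ = -45.0067°

-45.007 90.005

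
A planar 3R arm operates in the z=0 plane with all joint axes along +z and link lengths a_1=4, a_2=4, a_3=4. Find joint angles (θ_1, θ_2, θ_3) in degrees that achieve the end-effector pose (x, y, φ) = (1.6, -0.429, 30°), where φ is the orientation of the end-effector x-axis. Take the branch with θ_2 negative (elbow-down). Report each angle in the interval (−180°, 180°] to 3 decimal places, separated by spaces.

-60.007 -134.994 -134.999

wrist centre = target − a_3·(cos φ, sin φ) = (-1.8641, -2.4290)
cos θ_2 = (9.3749−4²−4²)/(2·4·4) = -0.7070; θ_2 = -134.9941° (elbow-down)
β = atan2(-2.4290,-1.8641) = -127.5039°; ψ = atan2(-2.8287,1.1719) = -67.4970°
θ_1 = β − ψ = -60.0069°
θ_3 = φ − θ_1 − θ_2 = -134.9990° (wrapped to (-180°,180°])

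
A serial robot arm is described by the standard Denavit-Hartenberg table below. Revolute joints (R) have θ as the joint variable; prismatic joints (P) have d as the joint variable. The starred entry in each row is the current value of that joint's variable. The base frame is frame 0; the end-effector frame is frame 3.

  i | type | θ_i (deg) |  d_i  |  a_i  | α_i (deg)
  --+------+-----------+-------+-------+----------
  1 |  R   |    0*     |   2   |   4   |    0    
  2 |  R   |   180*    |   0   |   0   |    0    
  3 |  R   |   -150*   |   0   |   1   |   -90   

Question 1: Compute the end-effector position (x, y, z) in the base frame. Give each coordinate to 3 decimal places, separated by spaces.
4.866 0.500 2.000

after link 1: o_1 = (4.0000, 0.0000, 2.0000)
after link 2: o_2 = (4.0000, 0.0000, 2.0000)
after link 3: o_3 = (4.8660, 0.5000, 2.0000)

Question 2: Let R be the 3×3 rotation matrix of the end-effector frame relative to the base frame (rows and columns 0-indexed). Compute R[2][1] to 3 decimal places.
End-effector y-axis (col 1 of R) = (-0.0000,0.0000,-1.0000)
R[2][1] = -1.0000

-1.000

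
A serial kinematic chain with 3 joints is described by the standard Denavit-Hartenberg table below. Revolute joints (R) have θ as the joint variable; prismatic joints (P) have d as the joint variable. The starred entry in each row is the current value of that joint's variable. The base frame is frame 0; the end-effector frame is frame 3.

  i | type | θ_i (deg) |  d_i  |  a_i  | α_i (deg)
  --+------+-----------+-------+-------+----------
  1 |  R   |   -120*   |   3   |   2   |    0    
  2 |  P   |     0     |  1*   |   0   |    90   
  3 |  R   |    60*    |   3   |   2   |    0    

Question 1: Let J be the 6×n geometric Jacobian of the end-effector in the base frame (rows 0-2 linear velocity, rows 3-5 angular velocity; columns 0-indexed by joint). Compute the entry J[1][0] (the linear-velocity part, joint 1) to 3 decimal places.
-4.098

axis z_0 = ẑ; lever o_n−o_0 = (-4.0981,-1.0981,5.7321)
cross product → J_v[:, 0] = (1.0981,-4.0981,0.0000)
J_ω[:, 0] = z_0
entry J[1][0] = -4.0981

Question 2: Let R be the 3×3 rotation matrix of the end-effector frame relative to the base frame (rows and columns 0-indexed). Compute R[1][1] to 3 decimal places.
End-effector y-axis (col 1 of R) = (0.4330,0.7500,0.5000)
R[1][1] = 0.7500

0.750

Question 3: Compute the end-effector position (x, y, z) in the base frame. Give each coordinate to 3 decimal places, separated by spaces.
after link 1: o_1 = (-1.0000, -1.7321, 3.0000)
after link 2: o_2 = (-1.0000, -1.7321, 4.0000)
after link 3: o_3 = (-4.0981, -1.0981, 5.7321)

-4.098 -1.098 5.732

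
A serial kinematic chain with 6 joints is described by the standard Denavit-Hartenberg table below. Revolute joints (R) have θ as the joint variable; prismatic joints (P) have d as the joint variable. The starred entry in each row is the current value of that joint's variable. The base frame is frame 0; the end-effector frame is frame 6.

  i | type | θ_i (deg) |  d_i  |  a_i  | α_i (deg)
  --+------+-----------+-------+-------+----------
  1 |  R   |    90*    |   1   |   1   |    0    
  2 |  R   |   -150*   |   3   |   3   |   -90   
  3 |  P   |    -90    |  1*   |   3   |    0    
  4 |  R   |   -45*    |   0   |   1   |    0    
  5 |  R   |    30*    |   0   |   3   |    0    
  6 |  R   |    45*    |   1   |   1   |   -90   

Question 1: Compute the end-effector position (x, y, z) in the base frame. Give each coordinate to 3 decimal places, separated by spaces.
2.740 0.254 11.471

after link 1: o_1 = (0.0000, 1.0000, 1.0000)
after link 2: o_2 = (1.5000, -1.5981, 4.0000)
after link 3: o_3 = (2.3660, -1.0981, 7.0000)
after link 4: o_4 = (2.0125, -0.4857, 7.7071)
after link 5: o_5 = (1.6242, 0.1867, 10.6049)
after link 6: o_6 = (2.7403, 0.2537, 11.4709)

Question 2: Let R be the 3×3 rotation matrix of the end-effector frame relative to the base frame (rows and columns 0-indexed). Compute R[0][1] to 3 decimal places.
End-effector y-axis (col 1 of R) = (-0.8660,-0.5000,-0.0000)
R[0][1] = -0.8660

-0.866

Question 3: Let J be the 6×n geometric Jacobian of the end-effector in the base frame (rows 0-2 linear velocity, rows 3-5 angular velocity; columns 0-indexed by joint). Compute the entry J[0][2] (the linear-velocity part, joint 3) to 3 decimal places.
prismatic axis z_2 = (0.8660,0.5000,0.0000)
J_v[:, 2] = z_2; J_ω[:, 2] = (0,0,0)
entry J[0][2] = 0.8660

0.866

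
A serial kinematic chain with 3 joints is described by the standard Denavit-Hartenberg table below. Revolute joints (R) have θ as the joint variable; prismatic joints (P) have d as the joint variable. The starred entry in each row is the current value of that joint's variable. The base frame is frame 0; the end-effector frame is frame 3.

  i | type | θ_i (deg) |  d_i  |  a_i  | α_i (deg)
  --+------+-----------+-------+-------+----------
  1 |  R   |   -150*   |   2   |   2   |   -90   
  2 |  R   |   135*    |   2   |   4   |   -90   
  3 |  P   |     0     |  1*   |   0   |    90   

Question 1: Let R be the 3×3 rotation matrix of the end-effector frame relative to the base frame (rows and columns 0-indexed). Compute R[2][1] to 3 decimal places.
0.707

End-effector y-axis (col 1 of R) = (0.6124,0.3536,0.7071)
R[2][1] = 0.7071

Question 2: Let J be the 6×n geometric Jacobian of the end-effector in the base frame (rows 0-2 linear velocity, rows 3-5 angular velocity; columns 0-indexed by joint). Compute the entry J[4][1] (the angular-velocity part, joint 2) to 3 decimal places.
axis z_1 = (0.5000,-0.8660,0.0000); lever o_n−o_1 = (4.0619,0.0357,-2.1213)
cross product → J_v[:, 1] = (1.8371,1.0607,3.5355)
J_ω[:, 1] = z_1
entry J[4][1] = -0.8660

-0.866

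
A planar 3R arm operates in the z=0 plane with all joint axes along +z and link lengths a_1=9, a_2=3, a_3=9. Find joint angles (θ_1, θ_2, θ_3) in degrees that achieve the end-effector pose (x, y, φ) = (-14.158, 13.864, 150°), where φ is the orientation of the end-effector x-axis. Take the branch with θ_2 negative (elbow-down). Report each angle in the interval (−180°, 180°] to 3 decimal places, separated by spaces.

135.000 -45.003 60.003

wrist centre = target − a_3·(cos φ, sin φ) = (-6.3638, 9.3640)
cos θ_2 = (128.1821−9²−3²)/(2·9·3) = 0.7071; θ_2 = -45.0025° (elbow-down)
β = atan2(9.3640,-6.3638) = 124.2000°; ψ = atan2(-2.1214,11.1212) = -10.7996°
θ_1 = β − ψ = 134.9996°
θ_3 = φ − θ_1 − θ_2 = 60.0029° (wrapped to (-180°,180°])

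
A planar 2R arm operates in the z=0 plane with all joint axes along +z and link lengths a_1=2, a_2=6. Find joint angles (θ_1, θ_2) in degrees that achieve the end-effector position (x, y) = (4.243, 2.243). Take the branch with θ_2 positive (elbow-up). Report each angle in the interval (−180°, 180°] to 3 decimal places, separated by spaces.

cos θ_2 = (23.0341−2²−6²)/(2·2·6) = -0.7069; θ_2 = 134.9843° (elbow-up)
β = atan2(2.2430,4.2430) = 27.8625°; ψ = atan2(4.2438,-2.2415) = 117.8419°
θ_1 = β − ψ = -89.9794°

-89.979 134.984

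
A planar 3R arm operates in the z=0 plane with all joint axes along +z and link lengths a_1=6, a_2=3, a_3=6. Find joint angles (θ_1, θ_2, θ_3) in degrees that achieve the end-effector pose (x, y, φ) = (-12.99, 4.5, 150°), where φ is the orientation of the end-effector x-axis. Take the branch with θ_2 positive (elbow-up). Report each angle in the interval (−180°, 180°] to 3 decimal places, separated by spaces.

wrist centre = target − a_3·(cos φ, sin φ) = (-7.7938, 1.5000)
cos θ_2 = (62.9941−6²−3²)/(2·6·3) = 0.4998; θ_2 = 60.0109° (elbow-up)
β = atan2(1.5000,-7.7938) = 169.1061°; ψ = atan2(2.5984,7.4995) = 19.1097°
θ_1 = β − ψ = 149.9964°
θ_3 = φ − θ_1 − θ_2 = -60.0073° (wrapped to (-180°,180°])

149.996 60.011 -60.007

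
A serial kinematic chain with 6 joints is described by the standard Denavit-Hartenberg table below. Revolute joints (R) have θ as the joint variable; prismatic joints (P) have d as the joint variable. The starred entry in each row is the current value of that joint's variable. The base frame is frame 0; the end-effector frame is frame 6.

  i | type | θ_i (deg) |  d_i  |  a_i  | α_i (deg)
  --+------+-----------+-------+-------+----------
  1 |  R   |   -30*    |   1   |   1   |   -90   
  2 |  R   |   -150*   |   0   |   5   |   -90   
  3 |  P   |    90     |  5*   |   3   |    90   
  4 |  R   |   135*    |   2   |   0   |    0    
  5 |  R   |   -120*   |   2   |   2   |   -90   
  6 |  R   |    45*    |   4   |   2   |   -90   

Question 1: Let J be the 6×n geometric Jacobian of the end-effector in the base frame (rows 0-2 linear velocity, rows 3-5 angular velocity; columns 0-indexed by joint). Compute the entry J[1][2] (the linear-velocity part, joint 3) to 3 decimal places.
-0.250

prismatic axis z_2 = (0.4330,-0.2500,0.8660)
J_v[:, 2] = z_2; J_ω[:, 2] = (0,0,0)
entry J[1][2] = -0.2500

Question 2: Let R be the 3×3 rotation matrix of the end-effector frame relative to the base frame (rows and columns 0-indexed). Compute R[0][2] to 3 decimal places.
0.793

End-effector z-axis (col 2 of R) = (0.7926,0.3311,-0.5120)
R[0][2] = 0.7926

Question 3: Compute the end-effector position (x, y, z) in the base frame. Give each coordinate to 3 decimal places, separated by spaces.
-3.234 -4.210 13.234

after link 1: o_1 = (0.8660, -0.5000, 1.0000)
after link 2: o_2 = (-2.8840, 1.6651, 3.5000)
after link 3: o_3 = (-2.2189, -2.1830, 7.8301)
after link 4: o_4 = (-3.7189, -1.3170, 8.8301)
after link 5: o_5 = (-5.9607, -2.2534, 10.2784)
after link 6: o_6 = (-3.2339, -4.2096, 13.2344)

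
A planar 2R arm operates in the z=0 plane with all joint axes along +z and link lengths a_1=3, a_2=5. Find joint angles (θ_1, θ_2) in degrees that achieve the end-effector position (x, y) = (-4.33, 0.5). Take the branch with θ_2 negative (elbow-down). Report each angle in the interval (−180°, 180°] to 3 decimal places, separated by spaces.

-103.172 -120.002

cos θ_2 = (18.9989−3²−5²)/(2·3·5) = -0.5000; θ_2 = -120.0024° (elbow-down)
β = atan2(0.5000,-4.3300) = 173.4130°; ψ = atan2(-4.3300,0.4998) = -83.4155°
θ_1 = β − ψ = 256.8285°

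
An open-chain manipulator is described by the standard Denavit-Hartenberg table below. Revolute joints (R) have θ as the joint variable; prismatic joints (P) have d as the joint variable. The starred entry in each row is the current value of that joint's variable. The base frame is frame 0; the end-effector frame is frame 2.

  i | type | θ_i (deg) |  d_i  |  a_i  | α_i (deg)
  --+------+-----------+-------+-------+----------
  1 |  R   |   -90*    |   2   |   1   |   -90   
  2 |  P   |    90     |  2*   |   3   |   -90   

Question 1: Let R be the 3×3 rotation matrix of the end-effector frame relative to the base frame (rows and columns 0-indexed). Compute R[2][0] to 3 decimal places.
End-effector x-axis (col 0 of R) = (0.0000,-0.0000,-1.0000)
R[2][0] = -1.0000

-1.000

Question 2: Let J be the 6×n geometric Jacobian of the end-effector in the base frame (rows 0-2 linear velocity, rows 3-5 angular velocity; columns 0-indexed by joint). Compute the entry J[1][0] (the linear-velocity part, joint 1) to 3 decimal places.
2.000

axis z_0 = ẑ; lever o_n−o_0 = (2.0000,-1.0000,-1.0000)
cross product → J_v[:, 0] = (1.0000,2.0000,-0.0000)
J_ω[:, 0] = z_0
entry J[1][0] = 2.0000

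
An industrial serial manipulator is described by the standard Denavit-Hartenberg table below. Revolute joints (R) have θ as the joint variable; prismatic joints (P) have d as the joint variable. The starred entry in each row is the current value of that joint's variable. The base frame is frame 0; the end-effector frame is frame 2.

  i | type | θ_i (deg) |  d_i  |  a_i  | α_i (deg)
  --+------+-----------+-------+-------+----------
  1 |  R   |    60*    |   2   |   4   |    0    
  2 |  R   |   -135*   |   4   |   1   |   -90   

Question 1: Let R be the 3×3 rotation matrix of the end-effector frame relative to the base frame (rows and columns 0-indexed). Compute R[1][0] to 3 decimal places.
End-effector x-axis (col 0 of R) = (0.2588,-0.9659,0.0000)
R[1][0] = -0.9659

-0.966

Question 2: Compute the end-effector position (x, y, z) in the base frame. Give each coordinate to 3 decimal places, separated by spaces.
after link 1: o_1 = (2.0000, 3.4641, 2.0000)
after link 2: o_2 = (2.2588, 2.4982, 6.0000)

2.259 2.498 6.000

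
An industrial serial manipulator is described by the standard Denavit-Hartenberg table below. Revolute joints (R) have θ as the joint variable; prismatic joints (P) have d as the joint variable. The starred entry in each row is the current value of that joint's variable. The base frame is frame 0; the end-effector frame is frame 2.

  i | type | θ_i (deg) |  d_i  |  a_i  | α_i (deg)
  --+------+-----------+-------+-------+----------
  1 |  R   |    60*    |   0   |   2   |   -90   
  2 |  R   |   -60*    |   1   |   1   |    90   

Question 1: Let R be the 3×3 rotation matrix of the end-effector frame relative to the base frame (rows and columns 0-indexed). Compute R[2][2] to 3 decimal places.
0.500

End-effector z-axis (col 2 of R) = (-0.4330,-0.7500,0.5000)
R[2][2] = 0.5000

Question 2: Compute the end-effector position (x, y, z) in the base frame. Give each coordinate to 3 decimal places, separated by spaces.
after link 1: o_1 = (1.0000, 1.7321, 0.0000)
after link 2: o_2 = (0.3840, 2.6651, 0.8660)

0.384 2.665 0.866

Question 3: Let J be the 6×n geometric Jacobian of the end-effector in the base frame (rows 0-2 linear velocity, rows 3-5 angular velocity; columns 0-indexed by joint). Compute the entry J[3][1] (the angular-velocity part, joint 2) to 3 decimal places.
-0.866

axis z_1 = (-0.8660,0.5000,0.0000); lever o_n−o_1 = (-0.6160,0.9330,0.8660)
cross product → J_v[:, 1] = (0.4330,0.7500,-0.5000)
J_ω[:, 1] = z_1
entry J[3][1] = -0.8660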